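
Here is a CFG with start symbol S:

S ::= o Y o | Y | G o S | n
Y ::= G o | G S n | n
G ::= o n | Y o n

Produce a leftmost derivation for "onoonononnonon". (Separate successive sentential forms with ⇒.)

S⇒GoS⇒YonoS⇒GSnonoS⇒YonSnonoS⇒GoonSnonoS⇒onoonSnonoS⇒onoonGoSnonoS⇒onoononoSnonoS⇒onoonononnonoS⇒onoonononnonon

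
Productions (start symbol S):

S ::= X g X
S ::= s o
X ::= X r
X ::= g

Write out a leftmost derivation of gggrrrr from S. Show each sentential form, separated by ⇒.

S ⇒ XgX   [S ::= X g X]
XgX ⇒ ggX   [X ::= g]
ggX ⇒ ggXr   [X ::= X r]
ggXr ⇒ ggXrr   [X ::= X r]
ggXrr ⇒ ggXrrr   [X ::= X r]
ggXrrr ⇒ ggXrrrr   [X ::= X r]
ggXrrrr ⇒ gggrrrr   [X ::= g]

S ⇒ XgX ⇒ ggX ⇒ ggXr ⇒ ggXrr ⇒ ggXrrr ⇒ ggXrrrr ⇒ gggrrrr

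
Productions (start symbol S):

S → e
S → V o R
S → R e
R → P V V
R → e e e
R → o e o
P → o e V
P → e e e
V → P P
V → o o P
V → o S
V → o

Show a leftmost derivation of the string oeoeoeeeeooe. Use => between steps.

S=>Re=>PVVe=>oeVVVe=>oePPVVe=>oeoeVPVVe=>oeoeoSPVVe=>oeoeoePVVe=>oeoeoeeeeVVe=>oeoeoeeeeoVe=>oeoeoeeeeooe

S => Re   [S → R e]
Re => PVVe   [R → P V V]
PVVe => oeVVVe   [P → o e V]
oeVVVe => oePPVVe   [V → P P]
oePPVVe => oeoeVPVVe   [P → o e V]
oeoeVPVVe => oeoeoSPVVe   [V → o S]
oeoeoSPVVe => oeoeoePVVe   [S → e]
oeoeoePVVe => oeoeoeeeeVVe   [P → e e e]
oeoeoeeeeVVe => oeoeoeeeeoVe   [V → o]
oeoeoeeeeoVe => oeoeoeeeeooe   [V → o]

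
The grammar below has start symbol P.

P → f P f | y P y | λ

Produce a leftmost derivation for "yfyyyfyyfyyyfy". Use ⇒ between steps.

P ⇒ yPy ⇒ yfPfy ⇒ yfyPyfy ⇒ yfyyPyyfy ⇒ yfyyyPyyyfy ⇒ yfyyyfPfyyyfy ⇒ yfyyyfyPyfyyyfy ⇒ yfyyyfyyfyyyfy

P ⇒ yPy   [P → y P y]
yPy ⇒ yfPfy   [P → f P f]
yfPfy ⇒ yfyPyfy   [P → y P y]
yfyPyfy ⇒ yfyyPyyfy   [P → y P y]
yfyyPyyfy ⇒ yfyyyPyyyfy   [P → y P y]
yfyyyPyyyfy ⇒ yfyyyfPfyyyfy   [P → f P f]
yfyyyfPfyyyfy ⇒ yfyyyfyPyfyyyfy   [P → y P y]
yfyyyfyPyfyyyfy ⇒ yfyyyfyyfyyyfy   [P → λ]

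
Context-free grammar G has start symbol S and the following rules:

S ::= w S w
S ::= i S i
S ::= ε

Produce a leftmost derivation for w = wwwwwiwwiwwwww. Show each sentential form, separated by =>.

S => wSw => wwSww => wwwSwww => wwwwSwwww => wwwwwSwwwww => wwwwwiSiwwwww => wwwwwiwSwiwwwww => wwwwwiwwiwwwww

S => wSw   [S ::= w S w]
wSw => wwSww   [S ::= w S w]
wwSww => wwwSwww   [S ::= w S w]
wwwSwww => wwwwSwwww   [S ::= w S w]
wwwwSwwww => wwwwwSwwwww   [S ::= w S w]
wwwwwSwwwww => wwwwwiSiwwwww   [S ::= i S i]
wwwwwiSiwwwww => wwwwwiwSwiwwwww   [S ::= w S w]
wwwwwiwSwiwwwww => wwwwwiwwiwwwww   [S ::= ε]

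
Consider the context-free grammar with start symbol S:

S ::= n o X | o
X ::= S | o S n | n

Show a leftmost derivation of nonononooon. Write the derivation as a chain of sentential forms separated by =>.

S => noX => noS => nonoX => nonoS => nononoX => nononoS => nonononoX => nonononooSn => nonononooon

S => noX   [S ::= n o X]
noX => noS   [X ::= S]
noS => nonoX   [S ::= n o X]
nonoX => nonoS   [X ::= S]
nonoS => nononoX   [S ::= n o X]
nononoX => nononoS   [X ::= S]
nononoS => nonononoX   [S ::= n o X]
nonononoX => nonononooSn   [X ::= o S n]
nonononooSn => nonononooon   [S ::= o]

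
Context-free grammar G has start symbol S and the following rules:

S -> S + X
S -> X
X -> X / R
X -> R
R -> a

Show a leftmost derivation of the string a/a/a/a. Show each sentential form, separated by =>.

S => X   [S -> X]
X => X/R   [X -> X / R]
X/R => X/R/R   [X -> X / R]
X/R/R => X/R/R/R   [X -> X / R]
X/R/R/R => R/R/R/R   [X -> R]
R/R/R/R => a/R/R/R   [R -> a]
a/R/R/R => a/a/R/R   [R -> a]
a/a/R/R => a/a/a/R   [R -> a]
a/a/a/R => a/a/a/a   [R -> a]

S=>X=>X/R=>X/R/R=>X/R/R/R=>R/R/R/R=>a/R/R/R=>a/a/R/R=>a/a/a/R=>a/a/a/a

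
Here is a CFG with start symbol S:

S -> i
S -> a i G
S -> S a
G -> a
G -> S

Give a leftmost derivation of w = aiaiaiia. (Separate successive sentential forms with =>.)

S => aiG => aiS => aiaiG => aiaiS => aiaiaiG => aiaiaiS => aiaiaiSa => aiaiaiia

S => aiG   [S -> a i G]
aiG => aiS   [G -> S]
aiS => aiaiG   [S -> a i G]
aiaiG => aiaiS   [G -> S]
aiaiS => aiaiaiG   [S -> a i G]
aiaiaiG => aiaiaiS   [G -> S]
aiaiaiS => aiaiaiSa   [S -> S a]
aiaiaiSa => aiaiaiia   [S -> i]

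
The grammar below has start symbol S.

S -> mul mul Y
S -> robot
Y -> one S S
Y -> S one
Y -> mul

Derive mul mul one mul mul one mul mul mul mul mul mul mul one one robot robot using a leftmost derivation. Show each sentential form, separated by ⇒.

S ⇒ mul mul Y   [S -> mul mul Y]
mul mul Y ⇒ mul mul one S S   [Y -> one S S]
mul mul one S S ⇒ mul mul one mul mul Y S   [S -> mul mul Y]
mul mul one mul mul Y S ⇒ mul mul one mul mul one S S S   [Y -> one S S]
mul mul one mul mul one S S S ⇒ mul mul one mul mul one mul mul Y S S   [S -> mul mul Y]
mul mul one mul mul one mul mul Y S S ⇒ mul mul one mul mul one mul mul S one S S   [Y -> S one]
mul mul one mul mul one mul mul S one S S ⇒ mul mul one mul mul one mul mul mul mul Y one S S   [S -> mul mul Y]
mul mul one mul mul one mul mul mul mul Y one S S ⇒ mul mul one mul mul one mul mul mul mul S one one S S   [Y -> S one]
mul mul one mul mul one mul mul mul mul S one one S S ⇒ mul mul one mul mul one mul mul mul mul mul mul Y one one S S   [S -> mul mul Y]
mul mul one mul mul one mul mul mul mul mul mul Y one one S S ⇒ mul mul one mul mul one mul mul mul mul mul mul mul one one S S   [Y -> mul]
mul mul one mul mul one mul mul mul mul mul mul mul one one S S ⇒ mul mul one mul mul one mul mul mul mul mul mul mul one one robot S   [S -> robot]
mul mul one mul mul one mul mul mul mul mul mul mul one one robot S ⇒ mul mul one mul mul one mul mul mul mul mul mul mul one one robot robot   [S -> robot]

S ⇒ mul mul Y ⇒ mul mul one S S ⇒ mul mul one mul mul Y S ⇒ mul mul one mul mul one S S S ⇒ mul mul one mul mul one mul mul Y S S ⇒ mul mul one mul mul one mul mul S one S S ⇒ mul mul one mul mul one mul mul mul mul Y one S S ⇒ mul mul one mul mul one mul mul mul mul S one one S S ⇒ mul mul one mul mul one mul mul mul mul mul mul Y one one S S ⇒ mul mul one mul mul one mul mul mul mul mul mul mul one one S S ⇒ mul mul one mul mul one mul mul mul mul mul mul mul one one robot S ⇒ mul mul one mul mul one mul mul mul mul mul mul mul one one robot robot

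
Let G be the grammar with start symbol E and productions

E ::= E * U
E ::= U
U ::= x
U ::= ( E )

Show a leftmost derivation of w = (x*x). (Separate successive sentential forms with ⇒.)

E ⇒ U   [E ::= U]
U ⇒ (E)   [U ::= ( E )]
(E) ⇒ (E*U)   [E ::= E * U]
(E*U) ⇒ (U*U)   [E ::= U]
(U*U) ⇒ (x*U)   [U ::= x]
(x*U) ⇒ (x*x)   [U ::= x]

E ⇒ U ⇒ (E) ⇒ (E*U) ⇒ (U*U) ⇒ (x*U) ⇒ (x*x)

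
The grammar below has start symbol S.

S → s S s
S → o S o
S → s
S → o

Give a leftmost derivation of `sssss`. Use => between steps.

S => sSs => ssSss => sssss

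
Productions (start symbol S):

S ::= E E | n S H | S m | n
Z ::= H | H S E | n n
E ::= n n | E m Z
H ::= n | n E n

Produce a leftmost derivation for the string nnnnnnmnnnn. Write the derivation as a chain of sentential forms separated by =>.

S => nSH => nnSHH => nnEEHH => nnnnEHH => nnnnEmZHH => nnnnnnmZHH => nnnnnnmnnHH => nnnnnnmnnnH => nnnnnnmnnnn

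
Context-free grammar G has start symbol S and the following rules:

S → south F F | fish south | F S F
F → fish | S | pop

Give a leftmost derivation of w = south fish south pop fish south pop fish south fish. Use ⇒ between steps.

S ⇒ F S F   [S → F S F]
F S F ⇒ S S F   [F → S]
S S F ⇒ F S F S F   [S → F S F]
F S F S F ⇒ S S F S F   [F → S]
S S F S F ⇒ south F F S F S F   [S → south F F]
south F F S F S F ⇒ south S F S F S F   [F → S]
south S F S F S F ⇒ south fish south F S F S F   [S → fish south]
south fish south F S F S F ⇒ south fish south pop S F S F   [F → pop]
south fish south pop S F S F ⇒ south fish south pop fish south F S F   [S → fish south]
south fish south pop fish south F S F ⇒ south fish south pop fish south pop S F   [F → pop]
south fish south pop fish south pop S F ⇒ south fish south pop fish south pop fish south F   [S → fish south]
south fish south pop fish south pop fish south F ⇒ south fish south pop fish south pop fish south fish   [F → fish]

S ⇒ F S F ⇒ S S F ⇒ F S F S F ⇒ S S F S F ⇒ south F F S F S F ⇒ south S F S F S F ⇒ south fish south F S F S F ⇒ south fish south pop S F S F ⇒ south fish south pop fish south F S F ⇒ south fish south pop fish south pop S F ⇒ south fish south pop fish south pop fish south F ⇒ south fish south pop fish south pop fish south fish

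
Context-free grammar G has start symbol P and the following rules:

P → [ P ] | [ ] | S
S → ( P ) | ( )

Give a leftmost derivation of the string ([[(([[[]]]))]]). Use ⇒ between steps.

P ⇒ S ⇒ (P) ⇒ ([P]) ⇒ ([[P]]) ⇒ ([[S]]) ⇒ ([[(P)]]) ⇒ ([[(S)]]) ⇒ ([[((P))]]) ⇒ ([[(([P]))]]) ⇒ ([[(([[P]]))]]) ⇒ ([[(([[[]]]))]])

P ⇒ S   [P → S]
S ⇒ (P)   [S → ( P )]
(P) ⇒ ([P])   [P → [ P ]]
([P]) ⇒ ([[P]])   [P → [ P ]]
([[P]]) ⇒ ([[S]])   [P → S]
([[S]]) ⇒ ([[(P)]])   [S → ( P )]
([[(P)]]) ⇒ ([[(S)]])   [P → S]
([[(S)]]) ⇒ ([[((P))]])   [S → ( P )]
([[((P))]]) ⇒ ([[(([P]))]])   [P → [ P ]]
([[(([P]))]]) ⇒ ([[(([[P]]))]])   [P → [ P ]]
([[(([[P]]))]]) ⇒ ([[(([[[]]]))]])   [P → [ ]]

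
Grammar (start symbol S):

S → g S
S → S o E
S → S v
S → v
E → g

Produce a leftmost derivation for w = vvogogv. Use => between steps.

S => Sv => SoEv => SoEoEv => SvoEoEv => vvoEoEv => vvogoEv => vvogogv

S => Sv   [S → S v]
Sv => SoEv   [S → S o E]
SoEv => SoEoEv   [S → S o E]
SoEoEv => SvoEoEv   [S → S v]
SvoEoEv => vvoEoEv   [S → v]
vvoEoEv => vvogoEv   [E → g]
vvogoEv => vvogogv   [E → g]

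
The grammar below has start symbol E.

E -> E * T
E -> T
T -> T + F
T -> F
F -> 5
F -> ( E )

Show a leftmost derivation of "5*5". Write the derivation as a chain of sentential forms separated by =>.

E => E*T => T*T => F*T => 5*T => 5*F => 5*5

E => E*T   [E -> E * T]
E*T => T*T   [E -> T]
T*T => F*T   [T -> F]
F*T => 5*T   [F -> 5]
5*T => 5*F   [T -> F]
5*F => 5*5   [F -> 5]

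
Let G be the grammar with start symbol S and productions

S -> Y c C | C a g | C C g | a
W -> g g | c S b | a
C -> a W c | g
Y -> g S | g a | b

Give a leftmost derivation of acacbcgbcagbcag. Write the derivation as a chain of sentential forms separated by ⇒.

S⇒Cag⇒aWcag⇒acSbcag⇒acCagbcag⇒acaWcagbcag⇒acacSbcagbcag⇒acacYcCbcagbcag⇒acacbcCbcagbcag⇒acacbcgbcagbcag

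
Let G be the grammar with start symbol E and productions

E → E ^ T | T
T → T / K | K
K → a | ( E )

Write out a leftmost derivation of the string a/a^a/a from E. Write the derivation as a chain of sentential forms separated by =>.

E => E^T   [E → E ^ T]
E^T => T^T   [E → T]
T^T => T/K^T   [T → T / K]
T/K^T => K/K^T   [T → K]
K/K^T => a/K^T   [K → a]
a/K^T => a/a^T   [K → a]
a/a^T => a/a^T/K   [T → T / K]
a/a^T/K => a/a^K/K   [T → K]
a/a^K/K => a/a^a/K   [K → a]
a/a^a/K => a/a^a/a   [K → a]

E => E^T => T^T => T/K^T => K/K^T => a/K^T => a/a^T => a/a^T/K => a/a^K/K => a/a^a/K => a/a^a/a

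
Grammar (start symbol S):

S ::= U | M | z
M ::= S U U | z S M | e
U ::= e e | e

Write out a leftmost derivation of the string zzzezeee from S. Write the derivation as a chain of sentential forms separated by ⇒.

S ⇒ M   [S ::= M]
M ⇒ zSM   [M ::= z S M]
zSM ⇒ zzM   [S ::= z]
zzM ⇒ zzzSM   [M ::= z S M]
zzzSM ⇒ zzzUM   [S ::= U]
zzzUM ⇒ zzzeM   [U ::= e]
zzzeM ⇒ zzzeSUU   [M ::= S U U]
zzzeSUU ⇒ zzzezUU   [S ::= z]
zzzezUU ⇒ zzzezeeU   [U ::= e e]
zzzezeeU ⇒ zzzezeee   [U ::= e]

S ⇒ M ⇒ zSM ⇒ zzM ⇒ zzzSM ⇒ zzzUM ⇒ zzzeM ⇒ zzzeSUU ⇒ zzzezUU ⇒ zzzezeeU ⇒ zzzezeee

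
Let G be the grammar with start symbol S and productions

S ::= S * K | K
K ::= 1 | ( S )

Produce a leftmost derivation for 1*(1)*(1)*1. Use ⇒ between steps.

S⇒S*K⇒S*K*K⇒S*K*K*K⇒K*K*K*K⇒1*K*K*K⇒1*(S)*K*K⇒1*(K)*K*K⇒1*(1)*K*K⇒1*(1)*(S)*K⇒1*(1)*(K)*K⇒1*(1)*(1)*K⇒1*(1)*(1)*1

S ⇒ S*K   [S ::= S * K]
S*K ⇒ S*K*K   [S ::= S * K]
S*K*K ⇒ S*K*K*K   [S ::= S * K]
S*K*K*K ⇒ K*K*K*K   [S ::= K]
K*K*K*K ⇒ 1*K*K*K   [K ::= 1]
1*K*K*K ⇒ 1*(S)*K*K   [K ::= ( S )]
1*(S)*K*K ⇒ 1*(K)*K*K   [S ::= K]
1*(K)*K*K ⇒ 1*(1)*K*K   [K ::= 1]
1*(1)*K*K ⇒ 1*(1)*(S)*K   [K ::= ( S )]
1*(1)*(S)*K ⇒ 1*(1)*(K)*K   [S ::= K]
1*(1)*(K)*K ⇒ 1*(1)*(1)*K   [K ::= 1]
1*(1)*(1)*K ⇒ 1*(1)*(1)*1   [K ::= 1]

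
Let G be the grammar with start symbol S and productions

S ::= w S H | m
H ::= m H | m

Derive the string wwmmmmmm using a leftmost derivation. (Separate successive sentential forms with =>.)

S => wSH   [S ::= w S H]
wSH => wwSHH   [S ::= w S H]
wwSHH => wwmHH   [S ::= m]
wwmHH => wwmmH   [H ::= m]
wwmmH => wwmmmH   [H ::= m H]
wwmmmH => wwmmmmH   [H ::= m H]
wwmmmmH => wwmmmmmH   [H ::= m H]
wwmmmmmH => wwmmmmmm   [H ::= m]

S => wSH => wwSHH => wwmHH => wwmmH => wwmmmH => wwmmmmH => wwmmmmmH => wwmmmmmm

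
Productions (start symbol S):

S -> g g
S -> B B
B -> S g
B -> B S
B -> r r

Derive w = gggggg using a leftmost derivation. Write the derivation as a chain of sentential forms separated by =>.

S => BB   [S -> B B]
BB => SgB   [B -> S g]
SgB => gggB   [S -> g g]
gggB => gggSg   [B -> S g]
gggSg => gggggg   [S -> g g]

S => BB => SgB => gggB => gggSg => gggggg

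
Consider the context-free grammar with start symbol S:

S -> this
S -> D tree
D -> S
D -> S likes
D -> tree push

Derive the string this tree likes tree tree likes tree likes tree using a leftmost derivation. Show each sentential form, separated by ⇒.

S ⇒ D tree   [S -> D tree]
D tree ⇒ S likes tree   [D -> S likes]
S likes tree ⇒ D tree likes tree   [S -> D tree]
D tree likes tree ⇒ S likes tree likes tree   [D -> S likes]
S likes tree likes tree ⇒ D tree likes tree likes tree   [S -> D tree]
D tree likes tree likes tree ⇒ S tree likes tree likes tree   [D -> S]
S tree likes tree likes tree ⇒ D tree tree likes tree likes tree   [S -> D tree]
D tree tree likes tree likes tree ⇒ S likes tree tree likes tree likes tree   [D -> S likes]
S likes tree tree likes tree likes tree ⇒ D tree likes tree tree likes tree likes tree   [S -> D tree]
D tree likes tree tree likes tree likes tree ⇒ S tree likes tree tree likes tree likes tree   [D -> S]
S tree likes tree tree likes tree likes tree ⇒ this tree likes tree tree likes tree likes tree   [S -> this]

S ⇒ D tree ⇒ S likes tree ⇒ D tree likes tree ⇒ S likes tree likes tree ⇒ D tree likes tree likes tree ⇒ S tree likes tree likes tree ⇒ D tree tree likes tree likes tree ⇒ S likes tree tree likes tree likes tree ⇒ D tree likes tree tree likes tree likes tree ⇒ S tree likes tree tree likes tree likes tree ⇒ this tree likes tree tree likes tree likes tree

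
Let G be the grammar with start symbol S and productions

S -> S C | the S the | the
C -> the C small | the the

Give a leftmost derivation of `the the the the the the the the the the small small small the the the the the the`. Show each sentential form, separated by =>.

S => S C   [S -> S C]
S C => S C C   [S -> S C]
S C C => S C C C   [S -> S C]
S C C C => S C C C C   [S -> S C]
S C C C C => the S the C C C C   [S -> the S the]
the S the C C C C => the the S the the C C C C   [S -> the S the]
the the S the the C C C C => the the the the the C C C C   [S -> the]
the the the the the C C C C => the the the the the the C small C C C   [C -> the C small]
the the the the the the C small C C C => the the the the the the the C small small C C C   [C -> the C small]
the the the the the the the C small small C C C => the the the the the the the the C small small small C C C   [C -> the C small]
the the the the the the the the C small small small C C C => the the the the the the the the the the small small small C C C   [C -> the the]
the the the the the the the the the the small small small C C C => the the the the the the the the the the small small small the the C C   [C -> the the]
the the the the the the the the the the small small small the the C C => the the the the the the the the the the small small small the the the the C   [C -> the the]
the the the the the the the the the the small small small the the the the C => the the the the the the the the the the small small small the the the the the the   [C -> the the]

S => S C => S C C => S C C C => S C C C C => the S the C C C C => the the S the the C C C C => the the the the the C C C C => the the the the the the C small C C C => the the the the the the the C small small C C C => the the the the the the the the C small small small C C C => the the the the the the the the the the small small small C C C => the the the the the the the the the the small small small the the C C => the the the the the the the the the the small small small the the the the C => the the the the the the the the the the small small small the the the the the the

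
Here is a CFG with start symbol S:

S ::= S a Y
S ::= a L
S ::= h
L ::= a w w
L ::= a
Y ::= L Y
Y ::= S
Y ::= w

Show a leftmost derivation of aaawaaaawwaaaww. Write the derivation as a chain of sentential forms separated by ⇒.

S ⇒ SaY ⇒ SaYaY ⇒ SaYaYaY ⇒ aLaYaYaY ⇒ aaaYaYaY ⇒ aaawaYaY ⇒ aaawaLYaY ⇒ aaawaaYaY ⇒ aaawaaSaY ⇒ aaawaaaLaY ⇒ aaawaaaawwaY ⇒ aaawaaaawwaS ⇒ aaawaaaawwaaL ⇒ aaawaaaawwaaaww

S ⇒ SaY   [S ::= S a Y]
SaY ⇒ SaYaY   [S ::= S a Y]
SaYaY ⇒ SaYaYaY   [S ::= S a Y]
SaYaYaY ⇒ aLaYaYaY   [S ::= a L]
aLaYaYaY ⇒ aaaYaYaY   [L ::= a]
aaaYaYaY ⇒ aaawaYaY   [Y ::= w]
aaawaYaY ⇒ aaawaLYaY   [Y ::= L Y]
aaawaLYaY ⇒ aaawaaYaY   [L ::= a]
aaawaaYaY ⇒ aaawaaSaY   [Y ::= S]
aaawaaSaY ⇒ aaawaaaLaY   [S ::= a L]
aaawaaaLaY ⇒ aaawaaaawwaY   [L ::= a w w]
aaawaaaawwaY ⇒ aaawaaaawwaS   [Y ::= S]
aaawaaaawwaS ⇒ aaawaaaawwaaL   [S ::= a L]
aaawaaaawwaaL ⇒ aaawaaaawwaaaww   [L ::= a w w]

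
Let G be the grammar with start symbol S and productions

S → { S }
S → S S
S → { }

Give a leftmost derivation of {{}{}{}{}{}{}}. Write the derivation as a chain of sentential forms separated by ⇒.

S ⇒ {S}   [S → { S }]
{S} ⇒ {SS}   [S → S S]
{SS} ⇒ {SSS}   [S → S S]
{SSS} ⇒ {SSSS}   [S → S S]
{SSSS} ⇒ {SSSSS}   [S → S S]
{SSSSS} ⇒ {{}SSSS}   [S → { }]
{{}SSSS} ⇒ {{}SSSSS}   [S → S S]
{{}SSSSS} ⇒ {{}{}SSSS}   [S → { }]
{{}{}SSSS} ⇒ {{}{}{}SSS}   [S → { }]
{{}{}{}SSS} ⇒ {{}{}{}{}SS}   [S → { }]
{{}{}{}{}SS} ⇒ {{}{}{}{}{}S}   [S → { }]
{{}{}{}{}{}S} ⇒ {{}{}{}{}{}{}}   [S → { }]

S⇒{S}⇒{SS}⇒{SSS}⇒{SSSS}⇒{SSSSS}⇒{{}SSSS}⇒{{}SSSSS}⇒{{}{}SSSS}⇒{{}{}{}SSS}⇒{{}{}{}{}SS}⇒{{}{}{}{}{}S}⇒{{}{}{}{}{}{}}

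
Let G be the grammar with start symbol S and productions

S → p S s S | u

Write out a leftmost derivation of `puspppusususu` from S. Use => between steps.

S => pSsS   [S → p S s S]
pSsS => pusS   [S → u]
pusS => puspSsS   [S → p S s S]
puspSsS => pusppSsSsS   [S → p S s S]
pusppSsSsS => puspppSsSsSsS   [S → p S s S]
puspppSsSsSsS => puspppusSsSsS   [S → u]
puspppusSsSsS => puspppususSsS   [S → u]
puspppususSsS => puspppusususS   [S → u]
puspppusususS => puspppusususu   [S → u]

S => pSsS => pusS => puspSsS => pusppSsSsS => puspppSsSsSsS => puspppusSsSsS => puspppususSsS => puspppusususS => puspppusususu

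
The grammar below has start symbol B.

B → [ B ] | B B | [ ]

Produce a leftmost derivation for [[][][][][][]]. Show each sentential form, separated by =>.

B => [B]   [B → [ B ]]
[B] => [BB]   [B → B B]
[BB] => [BBB]   [B → B B]
[BBB] => [BBBB]   [B → B B]
[BBBB] => [BBBBB]   [B → B B]
[BBBBB] => [BBBBBB]   [B → B B]
[BBBBBB] => [[]BBBBB]   [B → [ ]]
[[]BBBBB] => [[][]BBBB]   [B → [ ]]
[[][]BBBB] => [[][][]BBB]   [B → [ ]]
[[][][]BBB] => [[][][][]BB]   [B → [ ]]
[[][][][]BB] => [[][][][][]B]   [B → [ ]]
[[][][][][]B] => [[][][][][][]]   [B → [ ]]

B => [B] => [BB] => [BBB] => [BBBB] => [BBBBB] => [BBBBBB] => [[]BBBBB] => [[][]BBBB] => [[][][]BBB] => [[][][][]BB] => [[][][][][]B] => [[][][][][][]]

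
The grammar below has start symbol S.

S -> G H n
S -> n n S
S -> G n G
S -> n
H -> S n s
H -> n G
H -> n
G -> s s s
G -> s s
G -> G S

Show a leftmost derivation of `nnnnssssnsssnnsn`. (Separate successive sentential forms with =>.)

S=>nnS=>nnnnS=>nnnnGHn=>nnnnGSHn=>nnnnssSHn=>nnnnssGnGHn=>nnnnssssnGHn=>nnnnssssnsssHn=>nnnnssssnsssSnsn=>nnnnssssnsssnnsn

S => nnS   [S -> n n S]
nnS => nnnnS   [S -> n n S]
nnnnS => nnnnGHn   [S -> G H n]
nnnnGHn => nnnnGSHn   [G -> G S]
nnnnGSHn => nnnnssSHn   [G -> s s]
nnnnssSHn => nnnnssGnGHn   [S -> G n G]
nnnnssGnGHn => nnnnssssnGHn   [G -> s s]
nnnnssssnGHn => nnnnssssnsssHn   [G -> s s s]
nnnnssssnsssHn => nnnnssssnsssSnsn   [H -> S n s]
nnnnssssnsssSnsn => nnnnssssnsssnnsn   [S -> n]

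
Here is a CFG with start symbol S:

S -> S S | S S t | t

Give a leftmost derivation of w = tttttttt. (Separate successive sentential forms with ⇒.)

S ⇒ SSt   [S -> S S t]
SSt ⇒ tSt   [S -> t]
tSt ⇒ tSSt   [S -> S S]
tSSt ⇒ ttSt   [S -> t]
ttSt ⇒ ttSStt   [S -> S S t]
ttSStt ⇒ ttSStStt   [S -> S S t]
ttSStStt ⇒ tttStStt   [S -> t]
tttStStt ⇒ tttttStt   [S -> t]
tttttStt ⇒ tttttttt   [S -> t]

S⇒SSt⇒tSt⇒tSSt⇒ttSt⇒ttSStt⇒ttSStStt⇒tttStStt⇒tttttStt⇒tttttttt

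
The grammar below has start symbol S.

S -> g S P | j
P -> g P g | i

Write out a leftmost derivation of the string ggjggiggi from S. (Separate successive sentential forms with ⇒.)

S ⇒ gSP   [S -> g S P]
gSP ⇒ ggSPP   [S -> g S P]
ggSPP ⇒ ggjPP   [S -> j]
ggjPP ⇒ ggjgPgP   [P -> g P g]
ggjgPgP ⇒ ggjggPggP   [P -> g P g]
ggjggPggP ⇒ ggjggiggP   [P -> i]
ggjggiggP ⇒ ggjggiggi   [P -> i]

S ⇒ gSP ⇒ ggSPP ⇒ ggjPP ⇒ ggjgPgP ⇒ ggjggPggP ⇒ ggjggiggP ⇒ ggjggiggi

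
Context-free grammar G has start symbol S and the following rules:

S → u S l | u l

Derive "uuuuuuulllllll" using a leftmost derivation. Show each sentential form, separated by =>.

S => uSl => uuSll => uuuSlll => uuuuSllll => uuuuuSlllll => uuuuuuSllllll => uuuuuuulllllll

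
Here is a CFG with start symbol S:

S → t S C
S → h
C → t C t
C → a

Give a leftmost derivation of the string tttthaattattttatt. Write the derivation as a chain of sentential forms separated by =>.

S=>tSC=>ttSCC=>tttSCCC=>ttttSCCCC=>tttthCCCC=>tttthaCCC=>tttthaaCC=>tttthaatCtC=>tttthaattCttC=>tttthaattattC=>tttthaattatttCt=>tttthaattattttCtt=>tttthaattattttatt

S => tSC   [S → t S C]
tSC => ttSCC   [S → t S C]
ttSCC => tttSCCC   [S → t S C]
tttSCCC => ttttSCCCC   [S → t S C]
ttttSCCCC => tttthCCCC   [S → h]
tttthCCCC => tttthaCCC   [C → a]
tttthaCCC => tttthaaCC   [C → a]
tttthaaCC => tttthaatCtC   [C → t C t]
tttthaatCtC => tttthaattCttC   [C → t C t]
tttthaattCttC => tttthaattattC   [C → a]
tttthaattattC => tttthaattatttCt   [C → t C t]
tttthaattatttCt => tttthaattattttCtt   [C → t C t]
tttthaattattttCtt => tttthaattattttatt   [C → a]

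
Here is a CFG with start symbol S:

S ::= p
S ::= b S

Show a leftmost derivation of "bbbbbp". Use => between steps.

S=>bS=>bbS=>bbbS=>bbbbS=>bbbbbS=>bbbbbp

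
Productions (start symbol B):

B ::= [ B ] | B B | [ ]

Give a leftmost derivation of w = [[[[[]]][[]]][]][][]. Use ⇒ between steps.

B ⇒ BB   [B ::= B B]
BB ⇒ BBB   [B ::= B B]
BBB ⇒ [B]BB   [B ::= [ B ]]
[B]BB ⇒ [BB]BB   [B ::= B B]
[BB]BB ⇒ [[B]B]BB   [B ::= [ B ]]
[[B]B]BB ⇒ [[BB]B]BB   [B ::= B B]
[[BB]B]BB ⇒ [[[B]B]B]BB   [B ::= [ B ]]
[[[B]B]B]BB ⇒ [[[[B]]B]B]BB   [B ::= [ B ]]
[[[[B]]B]B]BB ⇒ [[[[[]]]B]B]BB   [B ::= [ ]]
[[[[[]]]B]B]BB ⇒ [[[[[]]][B]]B]BB   [B ::= [ B ]]
[[[[[]]][B]]B]BB ⇒ [[[[[]]][[]]]B]BB   [B ::= [ ]]
[[[[[]]][[]]]B]BB ⇒ [[[[[]]][[]]][]]BB   [B ::= [ ]]
[[[[[]]][[]]][]]BB ⇒ [[[[[]]][[]]][]][]B   [B ::= [ ]]
[[[[[]]][[]]][]][]B ⇒ [[[[[]]][[]]][]][][]   [B ::= [ ]]

B ⇒ BB ⇒ BBB ⇒ [B]BB ⇒ [BB]BB ⇒ [[B]B]BB ⇒ [[BB]B]BB ⇒ [[[B]B]B]BB ⇒ [[[[B]]B]B]BB ⇒ [[[[[]]]B]B]BB ⇒ [[[[[]]][B]]B]BB ⇒ [[[[[]]][[]]]B]BB ⇒ [[[[[]]][[]]][]]BB ⇒ [[[[[]]][[]]][]][]B ⇒ [[[[[]]][[]]][]][][]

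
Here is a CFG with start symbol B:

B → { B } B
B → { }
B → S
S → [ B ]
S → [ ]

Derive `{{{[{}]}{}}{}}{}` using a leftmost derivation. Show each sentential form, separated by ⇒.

B ⇒ {B}B ⇒ {{B}B}B ⇒ {{{B}B}B}B ⇒ {{{S}B}B}B ⇒ {{{[B]}B}B}B ⇒ {{{[{}]}B}B}B ⇒ {{{[{}]}{}}B}B ⇒ {{{[{}]}{}}{}}B ⇒ {{{[{}]}{}}{}}{}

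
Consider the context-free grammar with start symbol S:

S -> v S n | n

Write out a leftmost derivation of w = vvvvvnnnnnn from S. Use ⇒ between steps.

S ⇒ vSn   [S -> v S n]
vSn ⇒ vvSnn   [S -> v S n]
vvSnn ⇒ vvvSnnn   [S -> v S n]
vvvSnnn ⇒ vvvvSnnnn   [S -> v S n]
vvvvSnnnn ⇒ vvvvvSnnnnn   [S -> v S n]
vvvvvSnnnnn ⇒ vvvvvnnnnnn   [S -> n]

S⇒vSn⇒vvSnn⇒vvvSnnn⇒vvvvSnnnn⇒vvvvvSnnnnn⇒vvvvvnnnnnn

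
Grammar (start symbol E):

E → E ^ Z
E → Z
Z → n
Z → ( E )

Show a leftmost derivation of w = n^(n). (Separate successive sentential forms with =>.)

E => E^Z => Z^Z => n^Z => n^(E) => n^(Z) => n^(n)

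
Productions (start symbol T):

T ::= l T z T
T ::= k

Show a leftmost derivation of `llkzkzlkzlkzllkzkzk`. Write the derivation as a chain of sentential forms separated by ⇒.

T⇒lTzT⇒llTzTzT⇒llkzTzT⇒llkzkzT⇒llkzkzlTzT⇒llkzkzlkzT⇒llkzkzlkzlTzT⇒llkzkzlkzlkzT⇒llkzkzlkzlkzlTzT⇒llkzkzlkzlkzllTzTzT⇒llkzkzlkzlkzllkzTzT⇒llkzkzlkzlkzllkzkzT⇒llkzkzlkzlkzllkzkzk

T ⇒ lTzT   [T ::= l T z T]
lTzT ⇒ llTzTzT   [T ::= l T z T]
llTzTzT ⇒ llkzTzT   [T ::= k]
llkzTzT ⇒ llkzkzT   [T ::= k]
llkzkzT ⇒ llkzkzlTzT   [T ::= l T z T]
llkzkzlTzT ⇒ llkzkzlkzT   [T ::= k]
llkzkzlkzT ⇒ llkzkzlkzlTzT   [T ::= l T z T]
llkzkzlkzlTzT ⇒ llkzkzlkzlkzT   [T ::= k]
llkzkzlkzlkzT ⇒ llkzkzlkzlkzlTzT   [T ::= l T z T]
llkzkzlkzlkzlTzT ⇒ llkzkzlkzlkzllTzTzT   [T ::= l T z T]
llkzkzlkzlkzllTzTzT ⇒ llkzkzlkzlkzllkzTzT   [T ::= k]
llkzkzlkzlkzllkzTzT ⇒ llkzkzlkzlkzllkzkzT   [T ::= k]
llkzkzlkzlkzllkzkzT ⇒ llkzkzlkzlkzllkzkzk   [T ::= k]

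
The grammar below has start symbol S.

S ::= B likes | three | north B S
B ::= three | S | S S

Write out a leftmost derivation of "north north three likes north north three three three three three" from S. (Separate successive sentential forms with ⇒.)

S ⇒ north B S   [S ::= north B S]
north B S ⇒ north S S   [B ::= S]
north S S ⇒ north north B S S   [S ::= north B S]
north north B S S ⇒ north north S S S   [B ::= S]
north north S S S ⇒ north north B likes S S   [S ::= B likes]
north north B likes S S ⇒ north north three likes S S   [B ::= three]
north north three likes S S ⇒ north north three likes north B S S   [S ::= north B S]
north north three likes north B S S ⇒ north north three likes north S S S S   [B ::= S S]
north north three likes north S S S S ⇒ north north three likes north north B S S S S   [S ::= north B S]
north north three likes north north B S S S S ⇒ north north three likes north north three S S S S   [B ::= three]
north north three likes north north three S S S S ⇒ north north three likes north north three three S S S   [S ::= three]
north north three likes north north three three S S S ⇒ north north three likes north north three three three S S   [S ::= three]
north north three likes north north three three three S S ⇒ north north three likes north north three three three three S   [S ::= three]
north north three likes north north three three three three S ⇒ north north three likes north north three three three three three   [S ::= three]

S ⇒ north B S ⇒ north S S ⇒ north north B S S ⇒ north north S S S ⇒ north north B likes S S ⇒ north north three likes S S ⇒ north north three likes north B S S ⇒ north north three likes north S S S S ⇒ north north three likes north north B S S S S ⇒ north north three likes north north three S S S S ⇒ north north three likes north north three three S S S ⇒ north north three likes north north three three three S S ⇒ north north three likes north north three three three three S ⇒ north north three likes north north three three three three three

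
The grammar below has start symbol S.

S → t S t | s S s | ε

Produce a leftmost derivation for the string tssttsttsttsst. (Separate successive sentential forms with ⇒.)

S⇒tSt⇒tsSst⇒tssSsst⇒tsstStsst⇒tssttSttsst⇒tssttsSsttsst⇒tssttstStsttsst⇒tssttsttsttsst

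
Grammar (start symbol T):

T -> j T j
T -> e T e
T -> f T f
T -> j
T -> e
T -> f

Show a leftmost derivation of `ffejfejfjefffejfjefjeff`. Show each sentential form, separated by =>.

T => fTf   [T -> f T f]
fTf => ffTff   [T -> f T f]
ffTff => ffeTeff   [T -> e T e]
ffeTeff => ffejTjeff   [T -> j T j]
ffejTjeff => ffejfTfjeff   [T -> f T f]
ffejfTfjeff => ffejfeTefjeff   [T -> e T e]
ffejfeTefjeff => ffejfejTjefjeff   [T -> j T j]
ffejfejTjefjeff => ffejfejfTfjefjeff   [T -> f T f]
ffejfejfTfjefjeff => ffejfejfjTjfjefjeff   [T -> j T j]
ffejfejfjTjfjefjeff => ffejfejfjeTejfjefjeff   [T -> e T e]
ffejfejfjeTejfjefjeff => ffejfejfjefTfejfjefjeff   [T -> f T f]
ffejfejfjefTfejfjefjeff => ffejfejfjefffejfjefjeff   [T -> f]

T => fTf => ffTff => ffeTeff => ffejTjeff => ffejfTfjeff => ffejfeTefjeff => ffejfejTjefjeff => ffejfejfTfjefjeff => ffejfejfjTjfjefjeff => ffejfejfjeTejfjefjeff => ffejfejfjefTfejfjefjeff => ffejfejfjefffejfjefjeff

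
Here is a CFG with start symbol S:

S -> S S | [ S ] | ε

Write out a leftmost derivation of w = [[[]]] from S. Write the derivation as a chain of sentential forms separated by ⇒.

S ⇒ SS ⇒ SSS ⇒ [S]SS ⇒ [[S]]SS ⇒ [[SS]]SS ⇒ [[[S]S]]SS ⇒ [[[]S]]SS ⇒ [[[]]]SS ⇒ [[[]]]S ⇒ [[[]]]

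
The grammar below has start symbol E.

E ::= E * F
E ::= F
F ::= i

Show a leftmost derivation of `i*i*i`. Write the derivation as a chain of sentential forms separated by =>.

E => E*F => E*F*F => F*F*F => i*F*F => i*i*F => i*i*i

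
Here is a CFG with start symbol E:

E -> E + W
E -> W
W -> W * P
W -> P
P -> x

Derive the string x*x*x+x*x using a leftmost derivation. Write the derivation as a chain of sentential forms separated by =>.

E => E+W => W+W => W*P+W => W*P*P+W => P*P*P+W => x*P*P+W => x*x*P+W => x*x*x+W => x*x*x+W*P => x*x*x+P*P => x*x*x+x*P => x*x*x+x*x

E => E+W   [E -> E + W]
E+W => W+W   [E -> W]
W+W => W*P+W   [W -> W * P]
W*P+W => W*P*P+W   [W -> W * P]
W*P*P+W => P*P*P+W   [W -> P]
P*P*P+W => x*P*P+W   [P -> x]
x*P*P+W => x*x*P+W   [P -> x]
x*x*P+W => x*x*x+W   [P -> x]
x*x*x+W => x*x*x+W*P   [W -> W * P]
x*x*x+W*P => x*x*x+P*P   [W -> P]
x*x*x+P*P => x*x*x+x*P   [P -> x]
x*x*x+x*P => x*x*x+x*x   [P -> x]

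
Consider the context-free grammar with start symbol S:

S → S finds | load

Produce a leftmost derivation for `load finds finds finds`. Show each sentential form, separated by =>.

S => S finds => S finds finds => S finds finds finds => load finds finds finds

S => S finds   [S → S finds]
S finds => S finds finds   [S → S finds]
S finds finds => S finds finds finds   [S → S finds]
S finds finds finds => load finds finds finds   [S → load]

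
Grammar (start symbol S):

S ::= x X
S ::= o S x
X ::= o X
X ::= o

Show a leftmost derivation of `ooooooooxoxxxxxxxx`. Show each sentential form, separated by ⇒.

S ⇒ oSx ⇒ ooSxx ⇒ oooSxxx ⇒ ooooSxxxx ⇒ oooooSxxxxx ⇒ ooooooSxxxxxx ⇒ oooooooSxxxxxxx ⇒ ooooooooSxxxxxxxx ⇒ ooooooooxXxxxxxxxx ⇒ ooooooooxoxxxxxxxx

S ⇒ oSx   [S ::= o S x]
oSx ⇒ ooSxx   [S ::= o S x]
ooSxx ⇒ oooSxxx   [S ::= o S x]
oooSxxx ⇒ ooooSxxxx   [S ::= o S x]
ooooSxxxx ⇒ oooooSxxxxx   [S ::= o S x]
oooooSxxxxx ⇒ ooooooSxxxxxx   [S ::= o S x]
ooooooSxxxxxx ⇒ oooooooSxxxxxxx   [S ::= o S x]
oooooooSxxxxxxx ⇒ ooooooooSxxxxxxxx   [S ::= o S x]
ooooooooSxxxxxxxx ⇒ ooooooooxXxxxxxxxx   [S ::= x X]
ooooooooxXxxxxxxxx ⇒ ooooooooxoxxxxxxxx   [X ::= o]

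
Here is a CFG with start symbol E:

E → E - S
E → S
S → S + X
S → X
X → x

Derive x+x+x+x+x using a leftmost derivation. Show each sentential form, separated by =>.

E => S   [E → S]
S => S+X   [S → S + X]
S+X => S+X+X   [S → S + X]
S+X+X => S+X+X+X   [S → S + X]
S+X+X+X => S+X+X+X+X   [S → S + X]
S+X+X+X+X => X+X+X+X+X   [S → X]
X+X+X+X+X => x+X+X+X+X   [X → x]
x+X+X+X+X => x+x+X+X+X   [X → x]
x+x+X+X+X => x+x+x+X+X   [X → x]
x+x+x+X+X => x+x+x+x+X   [X → x]
x+x+x+x+X => x+x+x+x+x   [X → x]

E => S => S+X => S+X+X => S+X+X+X => S+X+X+X+X => X+X+X+X+X => x+X+X+X+X => x+x+X+X+X => x+x+x+X+X => x+x+x+x+X => x+x+x+x+x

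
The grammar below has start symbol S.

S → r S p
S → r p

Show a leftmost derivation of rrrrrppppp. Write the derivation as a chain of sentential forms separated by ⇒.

S ⇒ rSp   [S → r S p]
rSp ⇒ rrSpp   [S → r S p]
rrSpp ⇒ rrrSppp   [S → r S p]
rrrSppp ⇒ rrrrSpppp   [S → r S p]
rrrrSpppp ⇒ rrrrrppppp   [S → r p]

S ⇒ rSp ⇒ rrSpp ⇒ rrrSppp ⇒ rrrrSpppp ⇒ rrrrrppppp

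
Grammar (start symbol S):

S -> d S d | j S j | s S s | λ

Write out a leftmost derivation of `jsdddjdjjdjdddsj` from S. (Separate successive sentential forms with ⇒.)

S ⇒ jSj ⇒ jsSsj ⇒ jsdSdsj ⇒ jsddSddsj ⇒ jsdddSdddsj ⇒ jsdddjSjdddsj ⇒ jsdddjdSdjdddsj ⇒ jsdddjdjSjdjdddsj ⇒ jsdddjdjjdjdddsj

S ⇒ jSj   [S -> j S j]
jSj ⇒ jsSsj   [S -> s S s]
jsSsj ⇒ jsdSdsj   [S -> d S d]
jsdSdsj ⇒ jsddSddsj   [S -> d S d]
jsddSddsj ⇒ jsdddSdddsj   [S -> d S d]
jsdddSdddsj ⇒ jsdddjSjdddsj   [S -> j S j]
jsdddjSjdddsj ⇒ jsdddjdSdjdddsj   [S -> d S d]
jsdddjdSdjdddsj ⇒ jsdddjdjSjdjdddsj   [S -> j S j]
jsdddjdjSjdjdddsj ⇒ jsdddjdjjdjdddsj   [S -> λ]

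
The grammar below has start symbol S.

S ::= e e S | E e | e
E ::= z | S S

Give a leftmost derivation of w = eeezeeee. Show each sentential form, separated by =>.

S => Ee => SSe => EeSe => SSeSe => eSeSe => eeeSeSe => eeeEeeSe => eeezeeSe => eeezeeee

S => Ee   [S ::= E e]
Ee => SSe   [E ::= S S]
SSe => EeSe   [S ::= E e]
EeSe => SSeSe   [E ::= S S]
SSeSe => eSeSe   [S ::= e]
eSeSe => eeeSeSe   [S ::= e e S]
eeeSeSe => eeeEeeSe   [S ::= E e]
eeeEeeSe => eeezeeSe   [E ::= z]
eeezeeSe => eeezeeee   [S ::= e]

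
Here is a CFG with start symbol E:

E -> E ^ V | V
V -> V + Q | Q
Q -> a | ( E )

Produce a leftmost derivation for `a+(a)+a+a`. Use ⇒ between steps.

E ⇒ V ⇒ V+Q ⇒ V+Q+Q ⇒ V+Q+Q+Q ⇒ Q+Q+Q+Q ⇒ a+Q+Q+Q ⇒ a+(E)+Q+Q ⇒ a+(V)+Q+Q ⇒ a+(Q)+Q+Q ⇒ a+(a)+Q+Q ⇒ a+(a)+a+Q ⇒ a+(a)+a+a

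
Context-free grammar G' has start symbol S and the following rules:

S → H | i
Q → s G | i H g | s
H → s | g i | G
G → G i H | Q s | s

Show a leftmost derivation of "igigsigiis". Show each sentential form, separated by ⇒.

S ⇒ H ⇒ G ⇒ GiH ⇒ GiHiH ⇒ QsiHiH ⇒ iHgsiHiH ⇒ igigsiHiH ⇒ igigsigiiH ⇒ igigsigiis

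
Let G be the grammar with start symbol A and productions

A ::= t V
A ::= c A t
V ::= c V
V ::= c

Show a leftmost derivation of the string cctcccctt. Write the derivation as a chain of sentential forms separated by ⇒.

A ⇒ cAt   [A ::= c A t]
cAt ⇒ ccAtt   [A ::= c A t]
ccAtt ⇒ cctVtt   [A ::= t V]
cctVtt ⇒ cctcVtt   [V ::= c V]
cctcVtt ⇒ cctccVtt   [V ::= c V]
cctccVtt ⇒ cctcccVtt   [V ::= c V]
cctcccVtt ⇒ cctcccctt   [V ::= c]

A ⇒ cAt ⇒ ccAtt ⇒ cctVtt ⇒ cctcVtt ⇒ cctccVtt ⇒ cctcccVtt ⇒ cctcccctt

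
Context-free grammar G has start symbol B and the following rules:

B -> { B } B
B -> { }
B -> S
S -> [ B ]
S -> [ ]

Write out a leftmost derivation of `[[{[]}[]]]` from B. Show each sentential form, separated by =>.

B => S => [B] => [S] => [[B]] => [[{B}B]] => [[{S}B]] => [[{[]}B]] => [[{[]}S]] => [[{[]}[]]]

B => S   [B -> S]
S => [B]   [S -> [ B ]]
[B] => [S]   [B -> S]
[S] => [[B]]   [S -> [ B ]]
[[B]] => [[{B}B]]   [B -> { B } B]
[[{B}B]] => [[{S}B]]   [B -> S]
[[{S}B]] => [[{[]}B]]   [S -> [ ]]
[[{[]}B]] => [[{[]}S]]   [B -> S]
[[{[]}S]] => [[{[]}[]]]   [S -> [ ]]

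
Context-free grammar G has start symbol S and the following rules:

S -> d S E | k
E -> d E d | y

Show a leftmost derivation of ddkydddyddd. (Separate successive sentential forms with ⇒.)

S ⇒ dSE ⇒ ddSEE ⇒ ddkEE ⇒ ddkyE ⇒ ddkydEd ⇒ ddkyddEdd ⇒ ddkydddEddd ⇒ ddkydddyddd

S ⇒ dSE   [S -> d S E]
dSE ⇒ ddSEE   [S -> d S E]
ddSEE ⇒ ddkEE   [S -> k]
ddkEE ⇒ ddkyE   [E -> y]
ddkyE ⇒ ddkydEd   [E -> d E d]
ddkydEd ⇒ ddkyddEdd   [E -> d E d]
ddkyddEdd ⇒ ddkydddEddd   [E -> d E d]
ddkydddEddd ⇒ ddkydddyddd   [E -> y]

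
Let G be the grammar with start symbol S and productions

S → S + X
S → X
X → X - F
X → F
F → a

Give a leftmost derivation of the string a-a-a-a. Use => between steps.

S => X   [S → X]
X => X-F   [X → X - F]
X-F => X-F-F   [X → X - F]
X-F-F => X-F-F-F   [X → X - F]
X-F-F-F => F-F-F-F   [X → F]
F-F-F-F => a-F-F-F   [F → a]
a-F-F-F => a-a-F-F   [F → a]
a-a-F-F => a-a-a-F   [F → a]
a-a-a-F => a-a-a-a   [F → a]

S => X => X-F => X-F-F => X-F-F-F => F-F-F-F => a-F-F-F => a-a-F-F => a-a-a-F => a-a-a-a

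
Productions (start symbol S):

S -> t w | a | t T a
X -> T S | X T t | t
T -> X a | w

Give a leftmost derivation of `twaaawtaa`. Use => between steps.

S=>tTa=>tXaa=>tXTtaa=>tTSTtaa=>tXaSTtaa=>tTSaSTtaa=>twSaSTtaa=>twaaSTtaa=>twaaaTtaa=>twaaawtaa

S => tTa   [S -> t T a]
tTa => tXaa   [T -> X a]
tXaa => tXTtaa   [X -> X T t]
tXTtaa => tTSTtaa   [X -> T S]
tTSTtaa => tXaSTtaa   [T -> X a]
tXaSTtaa => tTSaSTtaa   [X -> T S]
tTSaSTtaa => twSaSTtaa   [T -> w]
twSaSTtaa => twaaSTtaa   [S -> a]
twaaSTtaa => twaaaTtaa   [S -> a]
twaaaTtaa => twaaawtaa   [T -> w]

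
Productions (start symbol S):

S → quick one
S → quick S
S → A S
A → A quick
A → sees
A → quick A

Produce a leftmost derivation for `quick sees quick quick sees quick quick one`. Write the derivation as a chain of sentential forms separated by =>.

S => A S => quick A S => quick A quick S => quick sees quick S => quick sees quick quick S => quick sees quick quick A S => quick sees quick quick A quick S => quick sees quick quick sees quick S => quick sees quick quick sees quick quick one

S => A S   [S → A S]
A S => quick A S   [A → quick A]
quick A S => quick A quick S   [A → A quick]
quick A quick S => quick sees quick S   [A → sees]
quick sees quick S => quick sees quick quick S   [S → quick S]
quick sees quick quick S => quick sees quick quick A S   [S → A S]
quick sees quick quick A S => quick sees quick quick A quick S   [A → A quick]
quick sees quick quick A quick S => quick sees quick quick sees quick S   [A → sees]
quick sees quick quick sees quick S => quick sees quick quick sees quick quick one   [S → quick one]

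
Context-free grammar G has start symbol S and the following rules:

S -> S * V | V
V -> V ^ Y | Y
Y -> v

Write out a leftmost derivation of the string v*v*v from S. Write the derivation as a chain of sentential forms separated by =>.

S => S*V   [S -> S * V]
S*V => S*V*V   [S -> S * V]
S*V*V => V*V*V   [S -> V]
V*V*V => Y*V*V   [V -> Y]
Y*V*V => v*V*V   [Y -> v]
v*V*V => v*Y*V   [V -> Y]
v*Y*V => v*v*V   [Y -> v]
v*v*V => v*v*Y   [V -> Y]
v*v*Y => v*v*v   [Y -> v]

S => S*V => S*V*V => V*V*V => Y*V*V => v*V*V => v*Y*V => v*v*V => v*v*Y => v*v*v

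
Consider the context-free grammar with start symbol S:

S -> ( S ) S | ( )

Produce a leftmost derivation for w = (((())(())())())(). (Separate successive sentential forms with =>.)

S => (S)S => ((S)S)S => (((S)S)S)S => (((())S)S)S => (((())(S)S)S)S => (((())(())S)S)S => (((())(())())S)S => (((())(())())())S => (((())(())())())()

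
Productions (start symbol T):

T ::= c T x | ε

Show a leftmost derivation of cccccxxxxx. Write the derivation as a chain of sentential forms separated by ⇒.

T⇒cTx⇒ccTxx⇒cccTxxx⇒ccccTxxxx⇒cccccTxxxxx⇒cccccxxxxx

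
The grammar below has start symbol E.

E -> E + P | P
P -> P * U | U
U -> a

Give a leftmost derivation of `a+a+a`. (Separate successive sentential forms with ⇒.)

E⇒E+P⇒E+P+P⇒P+P+P⇒U+P+P⇒a+P+P⇒a+U+P⇒a+a+P⇒a+a+U⇒a+a+a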